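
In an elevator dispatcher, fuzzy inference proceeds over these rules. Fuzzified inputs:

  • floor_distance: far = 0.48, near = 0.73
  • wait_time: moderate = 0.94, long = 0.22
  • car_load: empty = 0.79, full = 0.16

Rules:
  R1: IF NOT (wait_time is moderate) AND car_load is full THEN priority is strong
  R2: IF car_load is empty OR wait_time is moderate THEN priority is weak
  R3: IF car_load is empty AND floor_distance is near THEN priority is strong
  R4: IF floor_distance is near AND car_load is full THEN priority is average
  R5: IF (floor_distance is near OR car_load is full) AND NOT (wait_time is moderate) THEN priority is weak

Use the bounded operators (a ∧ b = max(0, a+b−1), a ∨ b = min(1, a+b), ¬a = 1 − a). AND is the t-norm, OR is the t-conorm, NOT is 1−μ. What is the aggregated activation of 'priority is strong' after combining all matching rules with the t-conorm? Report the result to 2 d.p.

0.52

R1: ¬moderate=1−0.94=0.06, full=0.16; AND[max(0, a+b−1)] → w = 0.00
R2: empty=0.79, moderate=0.94; OR[min(1, a+b)] → w = 1.00
R3: empty=0.79, near=0.73; AND[max(0, a+b−1)] → w = 0.52
R4: near=0.73, full=0.16; AND[max(0, a+b−1)] → w = 0.00
R5: (near=0.73 OR full=0.16) = 0.89; AND[max(0, a+b−1)] with ¬moderate=1−0.94=0.06 → w = 0.00
Rules with consequent 'strong': {R1, R3} → strengths 0.00, 0.52
Aggregate via t-conorm [min(1, a+b)]: 0.52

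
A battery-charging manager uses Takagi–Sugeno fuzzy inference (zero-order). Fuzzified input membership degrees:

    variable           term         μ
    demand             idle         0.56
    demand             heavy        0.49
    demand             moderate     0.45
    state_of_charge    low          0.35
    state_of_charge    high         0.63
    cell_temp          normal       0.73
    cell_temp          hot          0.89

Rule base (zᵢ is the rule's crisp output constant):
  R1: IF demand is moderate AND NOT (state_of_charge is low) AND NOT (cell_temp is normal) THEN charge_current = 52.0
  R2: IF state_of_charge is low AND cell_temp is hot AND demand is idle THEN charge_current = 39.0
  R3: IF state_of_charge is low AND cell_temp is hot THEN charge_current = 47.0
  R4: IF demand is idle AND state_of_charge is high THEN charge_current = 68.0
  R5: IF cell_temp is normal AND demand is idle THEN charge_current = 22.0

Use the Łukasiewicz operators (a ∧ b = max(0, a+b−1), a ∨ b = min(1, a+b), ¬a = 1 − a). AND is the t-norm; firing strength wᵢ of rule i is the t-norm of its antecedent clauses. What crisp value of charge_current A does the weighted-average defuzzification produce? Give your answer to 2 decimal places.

R1 (z=52.0): moderate=0.45, ¬low=1−0.35=0.65, ¬normal=1−0.73=0.27; AND[max(0, a+b−1)] → w = 0.00
R2 (z=39.0): low=0.35, hot=0.89, idle=0.56; AND[max(0, a+b−1)] → w = 0.00
R3 (z=47.0): low=0.35, hot=0.89; AND[max(0, a+b−1)] → w = 0.24
R4 (z=68.0): idle=0.56, high=0.63; AND[max(0, a+b−1)] → w = 0.19
R5 (z=22.0): normal=0.73, idle=0.56; AND[max(0, a+b−1)] → w = 0.29
Weighted average = (0.00·52.0 + 0.00·39.0 + 0.24·47.0 + 0.19·68.0 + 0.29·22.0) / (0.00 + 0.00 + 0.24 + 0.19 + 0.29)
  = 30.5800 / 0.7200 = 42.47

42.47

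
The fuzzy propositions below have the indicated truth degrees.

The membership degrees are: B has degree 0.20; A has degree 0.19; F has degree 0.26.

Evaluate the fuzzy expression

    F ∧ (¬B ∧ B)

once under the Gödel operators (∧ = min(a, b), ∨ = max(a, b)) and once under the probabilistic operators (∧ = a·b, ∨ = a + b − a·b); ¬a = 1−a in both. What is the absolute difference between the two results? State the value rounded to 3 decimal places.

0.158

Under Gödel:
  ¬B = 1 − 0.20 = 0.80
  ¬B ∧ B = min(a, b) on (0.80, 0.20) = 0.20
  F ∧ (¬B ∧ B) = min(a, b) on (0.26, 0.20) = 0.20
  → value = 0.2000
Under probabilistic:
  ¬B = 1 − 0.2000 = 0.8000
  ¬B ∧ B = a·b on (0.8000, 0.2000) = 0.1600
  F ∧ (¬B ∧ B) = a·b on (0.2600, 0.1600) = 0.0416
  → value = 0.0416
|0.2000 − 0.0416| = 0.158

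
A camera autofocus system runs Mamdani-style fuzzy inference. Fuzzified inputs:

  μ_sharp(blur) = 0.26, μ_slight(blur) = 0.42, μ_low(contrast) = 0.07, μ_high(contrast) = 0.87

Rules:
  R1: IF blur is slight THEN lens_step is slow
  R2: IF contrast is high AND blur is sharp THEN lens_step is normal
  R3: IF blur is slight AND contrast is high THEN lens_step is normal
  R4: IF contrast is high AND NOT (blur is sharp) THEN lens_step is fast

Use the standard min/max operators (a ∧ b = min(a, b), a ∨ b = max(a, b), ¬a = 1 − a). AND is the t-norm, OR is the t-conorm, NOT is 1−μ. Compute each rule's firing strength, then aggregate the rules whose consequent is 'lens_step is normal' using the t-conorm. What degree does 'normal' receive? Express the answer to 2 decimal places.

0.42

R1: slight=0.42 → w = 0.42
R2: high=0.87, sharp=0.26; AND[min(a, b)] → w = 0.26
R3: slight=0.42, high=0.87; AND[min(a, b)] → w = 0.42
R4: high=0.87, ¬sharp=1−0.26=0.74; AND[min(a, b)] → w = 0.74
Rules with consequent 'normal': {R2, R3} → strengths 0.26, 0.42
Aggregate via t-conorm [max(a, b)]: 0.42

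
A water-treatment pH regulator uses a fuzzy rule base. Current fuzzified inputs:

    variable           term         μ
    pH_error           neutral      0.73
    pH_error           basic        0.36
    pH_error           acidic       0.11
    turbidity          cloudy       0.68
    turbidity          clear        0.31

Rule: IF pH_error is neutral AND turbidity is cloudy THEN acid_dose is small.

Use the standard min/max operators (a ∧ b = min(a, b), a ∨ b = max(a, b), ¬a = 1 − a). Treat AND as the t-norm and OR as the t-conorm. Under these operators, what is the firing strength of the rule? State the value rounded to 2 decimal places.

firing strength: neutral=0.73, cloudy=0.68; AND[min(a, b)] → w = 0.68

0.68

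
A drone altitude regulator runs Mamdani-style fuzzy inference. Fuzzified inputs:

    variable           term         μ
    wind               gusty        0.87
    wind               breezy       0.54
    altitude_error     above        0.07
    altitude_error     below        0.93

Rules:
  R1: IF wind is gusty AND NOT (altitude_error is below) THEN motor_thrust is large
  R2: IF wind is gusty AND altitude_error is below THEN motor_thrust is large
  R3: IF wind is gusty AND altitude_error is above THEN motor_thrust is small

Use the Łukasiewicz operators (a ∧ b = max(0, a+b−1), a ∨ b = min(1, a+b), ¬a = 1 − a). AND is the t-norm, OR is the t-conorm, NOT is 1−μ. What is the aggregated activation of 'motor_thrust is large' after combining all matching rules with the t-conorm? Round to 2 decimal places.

R1: gusty=0.87, ¬below=1−0.93=0.07; AND[max(0, a+b−1)] → w = 0.00
R2: gusty=0.87, below=0.93; AND[max(0, a+b−1)] → w = 0.80
R3: gusty=0.87, above=0.07; AND[max(0, a+b−1)] → w = 0.00
Rules with consequent 'large': {R1, R2} → strengths 0.00, 0.80
Aggregate via t-conorm [min(1, a+b)]: 0.80

0.80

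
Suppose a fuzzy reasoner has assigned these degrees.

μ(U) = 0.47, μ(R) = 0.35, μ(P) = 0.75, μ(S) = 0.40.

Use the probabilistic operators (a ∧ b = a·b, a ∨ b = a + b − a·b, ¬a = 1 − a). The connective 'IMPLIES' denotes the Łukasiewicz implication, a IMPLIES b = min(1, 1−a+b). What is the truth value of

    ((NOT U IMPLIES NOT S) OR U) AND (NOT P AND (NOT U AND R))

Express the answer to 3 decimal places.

0.046

NOT U = 1 − 0.4700 = 0.5300
NOT S = 1 − 0.4000 = 0.6000
NOT U IMPLIES NOT S  [Łukasiewicz: min(1, 1−a+b)] with a=0.5300, b=0.6000 → 1.0000
(NOT U IMPLIES NOT S) OR U = a + b − a·b on (1.0000, 0.4700) = 1.0000
NOT P = 1 − 0.7500 = 0.2500
NOT U = 1 − 0.4700 = 0.5300
NOT U AND R = a·b on (0.5300, 0.3500) = 0.1855
NOT P AND (NOT U AND R) = a·b on (0.2500, 0.1855) = 0.0464
((NOT U IMPLIES NOT S) OR U) AND (NOT P AND (NOT U AND R)) = a·b on (1.0000, 0.0464) = 0.0464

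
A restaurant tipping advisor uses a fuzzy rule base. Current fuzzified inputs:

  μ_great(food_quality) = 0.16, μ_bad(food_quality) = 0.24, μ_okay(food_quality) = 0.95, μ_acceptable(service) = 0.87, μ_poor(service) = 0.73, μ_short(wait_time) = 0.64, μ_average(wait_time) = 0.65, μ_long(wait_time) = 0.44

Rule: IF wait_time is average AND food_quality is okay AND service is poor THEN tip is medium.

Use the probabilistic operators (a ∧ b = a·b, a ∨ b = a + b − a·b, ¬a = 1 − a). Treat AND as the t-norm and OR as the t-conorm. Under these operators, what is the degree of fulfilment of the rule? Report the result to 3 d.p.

0.451

firing strength: average=0.65, okay=0.95, poor=0.73; AND[a·b] → w = 0.4508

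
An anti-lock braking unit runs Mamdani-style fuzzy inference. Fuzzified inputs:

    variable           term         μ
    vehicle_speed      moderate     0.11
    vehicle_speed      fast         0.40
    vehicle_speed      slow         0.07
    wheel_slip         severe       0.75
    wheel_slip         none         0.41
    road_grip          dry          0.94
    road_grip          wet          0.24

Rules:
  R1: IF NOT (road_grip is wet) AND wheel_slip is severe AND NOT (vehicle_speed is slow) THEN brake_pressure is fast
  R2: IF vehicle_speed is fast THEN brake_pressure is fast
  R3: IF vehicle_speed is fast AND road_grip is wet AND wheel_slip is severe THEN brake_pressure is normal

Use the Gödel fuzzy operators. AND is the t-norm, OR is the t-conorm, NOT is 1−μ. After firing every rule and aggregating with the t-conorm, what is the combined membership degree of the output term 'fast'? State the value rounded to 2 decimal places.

0.75

R1: ¬wet=1−0.24=0.76, severe=0.75, ¬slow=1−0.07=0.93; AND[min(a, b)] → w = 0.75
R2: fast=0.40 → w = 0.40
R3: fast=0.40, wet=0.24, severe=0.75; AND[min(a, b)] → w = 0.24
Rules with consequent 'fast': {R1, R2} → strengths 0.75, 0.40
Aggregate via t-conorm [max(a, b)]: 0.75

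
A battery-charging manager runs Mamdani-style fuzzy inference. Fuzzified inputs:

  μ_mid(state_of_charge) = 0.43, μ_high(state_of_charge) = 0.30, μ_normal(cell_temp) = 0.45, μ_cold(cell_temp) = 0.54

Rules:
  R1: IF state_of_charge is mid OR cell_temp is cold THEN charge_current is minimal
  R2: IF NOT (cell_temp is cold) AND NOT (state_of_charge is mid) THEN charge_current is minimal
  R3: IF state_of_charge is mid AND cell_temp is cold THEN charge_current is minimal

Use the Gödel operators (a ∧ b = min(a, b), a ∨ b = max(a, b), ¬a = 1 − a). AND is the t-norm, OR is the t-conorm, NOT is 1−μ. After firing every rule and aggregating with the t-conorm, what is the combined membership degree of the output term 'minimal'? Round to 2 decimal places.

R1: mid=0.43, cold=0.54; OR[max(a, b)] → w = 0.54
R2: ¬cold=1−0.54=0.46, ¬mid=1−0.43=0.57; AND[min(a, b)] → w = 0.46
R3: mid=0.43, cold=0.54; AND[min(a, b)] → w = 0.43
Rules with consequent 'minimal': {R1, R2, R3} → strengths 0.54, 0.46, 0.43
Aggregate via t-conorm [max(a, b)]: 0.54

0.54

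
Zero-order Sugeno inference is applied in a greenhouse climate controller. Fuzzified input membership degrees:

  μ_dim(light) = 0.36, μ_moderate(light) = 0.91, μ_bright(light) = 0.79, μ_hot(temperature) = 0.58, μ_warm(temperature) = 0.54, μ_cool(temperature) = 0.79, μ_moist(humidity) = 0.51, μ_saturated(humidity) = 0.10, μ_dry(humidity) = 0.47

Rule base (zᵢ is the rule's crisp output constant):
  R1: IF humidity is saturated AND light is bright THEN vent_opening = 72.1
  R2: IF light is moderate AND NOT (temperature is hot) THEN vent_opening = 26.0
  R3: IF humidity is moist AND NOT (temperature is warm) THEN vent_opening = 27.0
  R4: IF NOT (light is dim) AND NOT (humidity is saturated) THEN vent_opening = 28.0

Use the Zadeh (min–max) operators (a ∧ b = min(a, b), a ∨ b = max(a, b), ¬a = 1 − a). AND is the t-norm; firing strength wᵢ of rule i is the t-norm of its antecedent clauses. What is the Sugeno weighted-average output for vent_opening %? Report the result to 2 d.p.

R1 (z=72.1): saturated=0.10, bright=0.79; AND[min(a, b)] → w = 0.10
R2 (z=26.0): moderate=0.91, ¬hot=1−0.58=0.42; AND[min(a, b)] → w = 0.42
R3 (z=27.0): moist=0.51, ¬warm=1−0.54=0.46; AND[min(a, b)] → w = 0.46
R4 (z=28.0): ¬dim=1−0.36=0.64, ¬saturated=1−0.10=0.90; AND[min(a, b)] → w = 0.64
Weighted average = (0.10·72.1 + 0.42·26.0 + 0.46·27.0 + 0.64·28.0) / (0.10 + 0.42 + 0.46 + 0.64)
  = 48.4700 / 1.6200 = 29.92

29.92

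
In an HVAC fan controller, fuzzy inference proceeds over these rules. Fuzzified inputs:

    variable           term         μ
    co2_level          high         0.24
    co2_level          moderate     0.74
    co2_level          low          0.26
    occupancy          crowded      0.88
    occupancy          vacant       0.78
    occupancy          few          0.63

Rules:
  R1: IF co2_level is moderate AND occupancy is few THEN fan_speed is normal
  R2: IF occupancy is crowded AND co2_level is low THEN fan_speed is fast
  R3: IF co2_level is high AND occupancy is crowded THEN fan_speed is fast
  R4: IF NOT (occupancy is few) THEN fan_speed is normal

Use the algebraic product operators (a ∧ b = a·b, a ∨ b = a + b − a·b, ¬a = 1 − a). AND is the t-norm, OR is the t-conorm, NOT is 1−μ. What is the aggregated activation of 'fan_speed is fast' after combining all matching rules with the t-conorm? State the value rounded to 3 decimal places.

R1: moderate=0.74, few=0.63; AND[a·b] → w = 0.4662
R2: crowded=0.88, low=0.26; AND[a·b] → w = 0.2288
R3: high=0.24, crowded=0.88; AND[a·b] → w = 0.2112
R4: ¬few=1−0.63=0.37 → w = 0.3700
Rules with consequent 'fast': {R2, R3} → strengths 0.2288, 0.2112
Aggregate via t-conorm [a + b − a·b]: 0.3917

0.392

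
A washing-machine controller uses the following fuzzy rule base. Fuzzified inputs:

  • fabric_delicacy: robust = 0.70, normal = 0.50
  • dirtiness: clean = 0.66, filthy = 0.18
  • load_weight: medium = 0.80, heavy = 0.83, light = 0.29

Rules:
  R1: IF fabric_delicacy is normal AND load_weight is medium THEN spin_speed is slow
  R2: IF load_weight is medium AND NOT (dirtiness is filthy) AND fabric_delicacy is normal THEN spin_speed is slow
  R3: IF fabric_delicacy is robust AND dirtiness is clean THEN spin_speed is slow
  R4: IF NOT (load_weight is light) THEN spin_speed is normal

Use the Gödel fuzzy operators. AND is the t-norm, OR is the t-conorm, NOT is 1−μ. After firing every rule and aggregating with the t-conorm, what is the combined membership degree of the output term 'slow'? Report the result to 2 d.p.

R1: normal=0.50, medium=0.80; AND[min(a, b)] → w = 0.50
R2: medium=0.80, ¬filthy=1−0.18=0.82, normal=0.50; AND[min(a, b)] → w = 0.50
R3: robust=0.70, clean=0.66; AND[min(a, b)] → w = 0.66
R4: ¬light=1−0.29=0.71 → w = 0.71
Rules with consequent 'slow': {R1, R2, R3} → strengths 0.50, 0.50, 0.66
Aggregate via t-conorm [max(a, b)]: 0.66

0.66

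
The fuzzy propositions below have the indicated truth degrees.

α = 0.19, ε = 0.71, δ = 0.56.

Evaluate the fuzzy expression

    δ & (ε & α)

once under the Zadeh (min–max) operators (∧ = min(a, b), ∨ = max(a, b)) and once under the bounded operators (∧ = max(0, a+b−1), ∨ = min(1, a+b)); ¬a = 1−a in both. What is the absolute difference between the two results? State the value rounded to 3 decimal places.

0.190

Under Zadeh (min–max):
  ε & α = min(a, b) on (0.71, 0.19) = 0.19
  δ & (ε & α) = min(a, b) on (0.56, 0.19) = 0.19
  → value = 0.1900
Under bounded:
  ε & α = max(0, a+b−1) on (0.71, 0.19) = 0.00
  δ & (ε & α) = max(0, a+b−1) on (0.56, 0.00) = 0.00
  → value = 0.0000
|0.1900 − 0.0000| = 0.190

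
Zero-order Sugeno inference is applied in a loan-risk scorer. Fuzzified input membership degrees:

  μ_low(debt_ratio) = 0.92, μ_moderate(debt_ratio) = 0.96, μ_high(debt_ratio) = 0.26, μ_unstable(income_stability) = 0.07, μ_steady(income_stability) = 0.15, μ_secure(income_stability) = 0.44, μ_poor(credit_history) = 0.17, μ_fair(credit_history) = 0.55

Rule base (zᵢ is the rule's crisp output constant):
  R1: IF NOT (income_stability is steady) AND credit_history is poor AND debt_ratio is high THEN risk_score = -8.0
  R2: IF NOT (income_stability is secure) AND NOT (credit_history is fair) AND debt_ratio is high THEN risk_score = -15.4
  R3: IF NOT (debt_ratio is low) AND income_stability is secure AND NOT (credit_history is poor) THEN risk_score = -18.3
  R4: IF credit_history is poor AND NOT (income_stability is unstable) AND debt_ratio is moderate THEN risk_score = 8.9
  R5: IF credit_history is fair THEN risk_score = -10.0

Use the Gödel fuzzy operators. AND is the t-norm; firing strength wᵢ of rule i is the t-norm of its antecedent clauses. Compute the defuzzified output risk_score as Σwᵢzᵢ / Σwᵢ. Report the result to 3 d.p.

R1 (z=-8.0): ¬steady=1−0.15=0.85, poor=0.17, high=0.26; AND[min(a, b)] → w = 0.17
R2 (z=-15.4): ¬secure=1−0.44=0.56, ¬fair=1−0.55=0.45, high=0.26; AND[min(a, b)] → w = 0.26
R3 (z=-18.3): ¬low=1−0.92=0.08, secure=0.44, ¬poor=1−0.17=0.83; AND[min(a, b)] → w = 0.08
R4 (z=8.9): poor=0.17, ¬unstable=1−0.07=0.93, moderate=0.96; AND[min(a, b)] → w = 0.17
R5 (z=-10.0): fair=0.55 → w = 0.55
Weighted average = (0.17·-8.0 + 0.26·-15.4 + 0.08·-18.3 + 0.17·8.9 + 0.55·-10.0) / (0.17 + 0.26 + 0.08 + 0.17 + 0.55)
  = -10.8150 / 1.2300 = -8.793

-8.793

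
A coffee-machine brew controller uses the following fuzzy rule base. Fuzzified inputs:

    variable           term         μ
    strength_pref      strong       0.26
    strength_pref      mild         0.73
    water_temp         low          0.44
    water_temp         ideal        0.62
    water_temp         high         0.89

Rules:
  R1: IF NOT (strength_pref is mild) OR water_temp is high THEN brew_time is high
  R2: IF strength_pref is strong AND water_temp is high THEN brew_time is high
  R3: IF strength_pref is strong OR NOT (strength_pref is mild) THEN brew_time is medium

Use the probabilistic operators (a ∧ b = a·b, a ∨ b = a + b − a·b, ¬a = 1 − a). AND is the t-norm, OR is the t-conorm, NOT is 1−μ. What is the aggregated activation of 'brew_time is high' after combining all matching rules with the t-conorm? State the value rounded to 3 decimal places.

R1: ¬mild=1−0.73=0.27, high=0.89; OR[a + b − a·b] → w = 0.9197
R2: strong=0.26, high=0.89; AND[a·b] → w = 0.2314
R3: strong=0.26, ¬mild=1−0.73=0.27; OR[a + b − a·b] → w = 0.4598
Rules with consequent 'high': {R1, R2} → strengths 0.9197, 0.2314
Aggregate via t-conorm [a + b − a·b]: 0.9383

0.938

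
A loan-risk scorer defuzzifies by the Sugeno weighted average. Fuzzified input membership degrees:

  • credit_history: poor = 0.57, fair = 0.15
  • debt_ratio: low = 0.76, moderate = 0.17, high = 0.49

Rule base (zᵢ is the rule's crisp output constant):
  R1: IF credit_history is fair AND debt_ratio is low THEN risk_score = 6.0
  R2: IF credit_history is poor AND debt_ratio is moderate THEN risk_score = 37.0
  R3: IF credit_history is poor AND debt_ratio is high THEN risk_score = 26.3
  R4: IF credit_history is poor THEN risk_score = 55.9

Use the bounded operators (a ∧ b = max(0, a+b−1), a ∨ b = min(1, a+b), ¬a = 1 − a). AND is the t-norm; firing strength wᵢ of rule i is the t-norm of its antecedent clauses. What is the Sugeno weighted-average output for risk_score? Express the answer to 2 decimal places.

53.08

R1 (z=6.0): fair=0.15, low=0.76; AND[max(0, a+b−1)] → w = 0.00
R2 (z=37.0): poor=0.57, moderate=0.17; AND[max(0, a+b−1)] → w = 0.00
R3 (z=26.3): poor=0.57, high=0.49; AND[max(0, a+b−1)] → w = 0.06
R4 (z=55.9): poor=0.57 → w = 0.57
Weighted average = (0.00·6.0 + 0.00·37.0 + 0.06·26.3 + 0.57·55.9) / (0.00 + 0.00 + 0.06 + 0.57)
  = 33.4410 / 0.6300 = 53.08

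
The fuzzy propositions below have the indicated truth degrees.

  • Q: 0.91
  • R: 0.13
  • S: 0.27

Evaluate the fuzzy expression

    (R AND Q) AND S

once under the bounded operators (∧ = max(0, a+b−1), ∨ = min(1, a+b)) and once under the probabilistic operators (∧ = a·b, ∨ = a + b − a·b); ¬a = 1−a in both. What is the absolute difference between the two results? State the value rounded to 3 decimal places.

Under bounded:
  R AND Q = max(0, a+b−1) on (0.13, 0.91) = 0.04
  (R AND Q) AND S = max(0, a+b−1) on (0.04, 0.27) = 0.00
  → value = 0.0000
Under probabilistic:
  R AND Q = a·b on (0.1300, 0.9100) = 0.1183
  (R AND Q) AND S = a·b on (0.1183, 0.2700) = 0.0319
  → value = 0.0319
|0.0000 − 0.0319| = 0.032

0.032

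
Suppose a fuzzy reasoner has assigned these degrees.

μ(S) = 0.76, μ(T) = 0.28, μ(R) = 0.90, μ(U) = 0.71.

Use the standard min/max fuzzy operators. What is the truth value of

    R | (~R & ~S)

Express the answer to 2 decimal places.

~R = 1 − 0.90 = 0.10
~S = 1 − 0.76 = 0.24
~R & ~S = min(a, b) on (0.10, 0.24) = 0.10
R | (~R & ~S) = max(a, b) on (0.90, 0.10) = 0.90

0.90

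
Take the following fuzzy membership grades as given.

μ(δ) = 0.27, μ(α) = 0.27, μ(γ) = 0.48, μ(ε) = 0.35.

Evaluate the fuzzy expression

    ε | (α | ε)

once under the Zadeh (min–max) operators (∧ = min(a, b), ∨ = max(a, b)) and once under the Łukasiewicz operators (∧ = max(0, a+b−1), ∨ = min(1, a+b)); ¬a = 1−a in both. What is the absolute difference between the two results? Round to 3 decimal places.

0.620

Under Zadeh (min–max):
  α | ε = max(a, b) on (0.27, 0.35) = 0.35
  ε | (α | ε) = max(a, b) on (0.35, 0.35) = 0.35
  → value = 0.3500
Under Łukasiewicz:
  α | ε = min(1, a+b) on (0.27, 0.35) = 0.62
  ε | (α | ε) = min(1, a+b) on (0.35, 0.62) = 0.97
  → value = 0.9700
|0.3500 − 0.9700| = 0.620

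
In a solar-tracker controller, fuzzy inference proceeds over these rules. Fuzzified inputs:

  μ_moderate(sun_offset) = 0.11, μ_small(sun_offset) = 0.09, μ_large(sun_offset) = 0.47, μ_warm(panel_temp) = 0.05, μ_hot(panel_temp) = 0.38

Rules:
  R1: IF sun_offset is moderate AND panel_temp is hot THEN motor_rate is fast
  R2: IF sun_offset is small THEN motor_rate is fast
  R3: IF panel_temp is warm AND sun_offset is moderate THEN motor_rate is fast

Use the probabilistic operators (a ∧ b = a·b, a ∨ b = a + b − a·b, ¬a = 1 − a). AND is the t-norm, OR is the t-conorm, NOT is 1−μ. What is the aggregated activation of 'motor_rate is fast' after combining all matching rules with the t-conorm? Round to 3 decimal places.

0.133

R1: moderate=0.11, hot=0.38; AND[a·b] → w = 0.0418
R2: small=0.09 → w = 0.0900
R3: warm=0.05, moderate=0.11; AND[a·b] → w = 0.0055
Rules with consequent 'fast': {R1, R2, R3} → strengths 0.0418, 0.0900, 0.0055
Aggregate via t-conorm [a + b − a·b]: 0.1328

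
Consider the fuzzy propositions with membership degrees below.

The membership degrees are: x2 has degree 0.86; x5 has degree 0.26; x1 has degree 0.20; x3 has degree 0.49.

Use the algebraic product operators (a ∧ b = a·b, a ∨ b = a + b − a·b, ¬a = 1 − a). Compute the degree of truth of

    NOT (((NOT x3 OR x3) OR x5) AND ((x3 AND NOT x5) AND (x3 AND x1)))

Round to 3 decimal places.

0.971

NOT x3 = 1 − 0.4900 = 0.5100
NOT x3 OR x3 = a + b − a·b on (0.5100, 0.4900) = 0.7501
(NOT x3 OR x3) OR x5 = a + b − a·b on (0.7501, 0.2600) = 0.8151
NOT x5 = 1 − 0.2600 = 0.7400
x3 AND NOT x5 = a·b on (0.4900, 0.7400) = 0.3626
x3 AND x1 = a·b on (0.4900, 0.2000) = 0.0980
(x3 AND NOT x5) AND (x3 AND x1) = a·b on (0.3626, 0.0980) = 0.0355
((NOT x3 OR x3) OR x5) AND ((x3 AND NOT x5) AND (x3 AND x1)) = a·b on (0.8151, 0.0355) = 0.0290
NOT (((NOT x3 OR x3) OR x5) AND ((x3 AND NOT x5) AND (x3 AND x1))) = 1 − 0.0290 = 0.9710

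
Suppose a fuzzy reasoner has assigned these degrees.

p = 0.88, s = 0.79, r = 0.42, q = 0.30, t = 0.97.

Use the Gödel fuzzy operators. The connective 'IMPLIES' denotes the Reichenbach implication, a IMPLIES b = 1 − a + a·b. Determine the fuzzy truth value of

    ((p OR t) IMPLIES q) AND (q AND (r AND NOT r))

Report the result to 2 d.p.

p OR t = max(a, b) on (0.88, 0.97) = 0.97
(p OR t) IMPLIES q  [Reichenbach: 1 − a + a·b] with a=0.97, b=0.30 → 0.32
NOT r = 1 − 0.42 = 0.58
r AND NOT r = min(a, b) on (0.42, 0.58) = 0.42
q AND (r AND NOT r) = min(a, b) on (0.30, 0.42) = 0.30
((p OR t) IMPLIES q) AND (q AND (r AND NOT r)) = min(a, b) on (0.32, 0.30) = 0.30

0.30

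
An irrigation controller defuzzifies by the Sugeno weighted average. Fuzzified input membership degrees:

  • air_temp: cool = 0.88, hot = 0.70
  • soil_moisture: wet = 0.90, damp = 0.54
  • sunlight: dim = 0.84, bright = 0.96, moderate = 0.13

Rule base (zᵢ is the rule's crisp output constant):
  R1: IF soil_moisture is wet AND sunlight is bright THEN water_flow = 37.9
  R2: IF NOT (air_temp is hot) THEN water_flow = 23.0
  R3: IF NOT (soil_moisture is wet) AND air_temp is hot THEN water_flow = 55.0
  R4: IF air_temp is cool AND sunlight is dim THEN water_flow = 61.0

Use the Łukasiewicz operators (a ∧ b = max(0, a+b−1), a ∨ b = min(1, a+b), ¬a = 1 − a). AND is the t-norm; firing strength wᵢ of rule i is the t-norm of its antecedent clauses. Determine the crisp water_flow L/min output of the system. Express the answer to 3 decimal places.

R1 (z=37.9): wet=0.90, bright=0.96; AND[max(0, a+b−1)] → w = 0.86
R2 (z=23.0): ¬hot=1−0.70=0.30 → w = 0.30
R3 (z=55.0): ¬wet=1−0.90=0.10, hot=0.70; AND[max(0, a+b−1)] → w = 0.00
R4 (z=61.0): cool=0.88, dim=0.84; AND[max(0, a+b−1)] → w = 0.72
Weighted average = (0.86·37.9 + 0.30·23.0 + 0.00·55.0 + 0.72·61.0) / (0.86 + 0.30 + 0.00 + 0.72)
  = 83.4140 / 1.8800 = 44.369

44.369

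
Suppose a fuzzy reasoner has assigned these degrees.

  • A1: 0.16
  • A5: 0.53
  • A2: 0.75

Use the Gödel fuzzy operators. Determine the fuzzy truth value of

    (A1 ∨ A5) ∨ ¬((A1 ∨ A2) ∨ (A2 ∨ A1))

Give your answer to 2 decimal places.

A1 ∨ A5 = max(a, b) on (0.16, 0.53) = 0.53
A1 ∨ A2 = max(a, b) on (0.16, 0.75) = 0.75
A2 ∨ A1 = max(a, b) on (0.75, 0.16) = 0.75
(A1 ∨ A2) ∨ (A2 ∨ A1) = max(a, b) on (0.75, 0.75) = 0.75
¬((A1 ∨ A2) ∨ (A2 ∨ A1)) = 1 − 0.75 = 0.25
(A1 ∨ A5) ∨ ¬((A1 ∨ A2) ∨ (A2 ∨ A1)) = max(a, b) on (0.53, 0.25) = 0.53

0.53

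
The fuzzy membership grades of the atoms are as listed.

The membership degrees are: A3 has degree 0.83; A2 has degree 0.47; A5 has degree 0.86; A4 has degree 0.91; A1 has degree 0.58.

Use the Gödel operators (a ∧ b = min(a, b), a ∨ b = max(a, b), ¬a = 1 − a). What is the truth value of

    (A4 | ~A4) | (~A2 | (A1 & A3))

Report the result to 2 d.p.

~A4 = 1 − 0.91 = 0.09
A4 | ~A4 = max(a, b) on (0.91, 0.09) = 0.91
~A2 = 1 − 0.47 = 0.53
A1 & A3 = min(a, b) on (0.58, 0.83) = 0.58
~A2 | (A1 & A3) = max(a, b) on (0.53, 0.58) = 0.58
(A4 | ~A4) | (~A2 | (A1 & A3)) = max(a, b) on (0.91, 0.58) = 0.91

0.91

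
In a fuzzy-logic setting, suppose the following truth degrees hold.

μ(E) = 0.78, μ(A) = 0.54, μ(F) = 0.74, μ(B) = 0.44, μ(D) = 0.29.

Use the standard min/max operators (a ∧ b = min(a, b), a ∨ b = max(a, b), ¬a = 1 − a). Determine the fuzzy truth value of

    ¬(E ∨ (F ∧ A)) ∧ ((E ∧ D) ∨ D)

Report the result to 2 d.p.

F ∧ A = min(a, b) on (0.74, 0.54) = 0.54
E ∨ (F ∧ A) = max(a, b) on (0.78, 0.54) = 0.78
¬(E ∨ (F ∧ A)) = 1 − 0.78 = 0.22
E ∧ D = min(a, b) on (0.78, 0.29) = 0.29
(E ∧ D) ∨ D = max(a, b) on (0.29, 0.29) = 0.29
¬(E ∨ (F ∧ A)) ∧ ((E ∧ D) ∨ D) = min(a, b) on (0.22, 0.29) = 0.22

0.22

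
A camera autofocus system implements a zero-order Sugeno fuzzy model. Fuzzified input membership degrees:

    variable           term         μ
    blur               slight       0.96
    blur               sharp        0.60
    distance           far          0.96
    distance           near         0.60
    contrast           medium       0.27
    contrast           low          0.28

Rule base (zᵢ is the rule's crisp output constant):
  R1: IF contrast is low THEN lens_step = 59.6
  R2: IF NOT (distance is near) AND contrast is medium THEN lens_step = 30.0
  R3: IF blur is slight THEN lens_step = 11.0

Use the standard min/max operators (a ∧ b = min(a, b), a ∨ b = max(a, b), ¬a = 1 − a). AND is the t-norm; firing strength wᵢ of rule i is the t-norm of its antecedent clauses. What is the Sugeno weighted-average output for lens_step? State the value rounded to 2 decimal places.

23.41

R1 (z=59.6): low=0.28 → w = 0.28
R2 (z=30.0): ¬near=1−0.60=0.40, medium=0.27; AND[min(a, b)] → w = 0.27
R3 (z=11.0): slight=0.96 → w = 0.96
Weighted average = (0.28·59.6 + 0.27·30.0 + 0.96·11.0) / (0.28 + 0.27 + 0.96)
  = 35.3480 / 1.5100 = 23.41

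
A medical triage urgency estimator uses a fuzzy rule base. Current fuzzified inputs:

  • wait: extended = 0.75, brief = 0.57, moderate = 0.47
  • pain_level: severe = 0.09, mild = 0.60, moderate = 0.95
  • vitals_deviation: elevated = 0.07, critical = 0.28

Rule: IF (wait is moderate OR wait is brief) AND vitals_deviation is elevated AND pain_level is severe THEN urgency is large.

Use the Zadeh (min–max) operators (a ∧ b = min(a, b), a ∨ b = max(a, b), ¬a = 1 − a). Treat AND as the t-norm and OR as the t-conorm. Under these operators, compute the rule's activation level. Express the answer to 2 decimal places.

0.07

firing strength: (moderate=0.47 OR brief=0.57) = 0.57; AND[min(a, b)] with elevated=0.07, severe=0.09 → w = 0.07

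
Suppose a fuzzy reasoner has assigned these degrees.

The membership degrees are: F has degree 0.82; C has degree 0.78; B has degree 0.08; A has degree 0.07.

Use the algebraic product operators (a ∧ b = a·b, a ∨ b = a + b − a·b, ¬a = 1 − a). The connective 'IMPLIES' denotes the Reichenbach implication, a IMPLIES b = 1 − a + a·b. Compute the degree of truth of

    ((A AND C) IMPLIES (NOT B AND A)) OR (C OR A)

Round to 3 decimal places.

0.990

A AND C = a·b on (0.0700, 0.7800) = 0.0546
NOT B = 1 − 0.0800 = 0.9200
NOT B AND A = a·b on (0.9200, 0.0700) = 0.0644
(A AND C) IMPLIES (NOT B AND A)  [Reichenbach: 1 − a + a·b] with a=0.0546, b=0.0644 → 0.9489
C OR A = a + b − a·b on (0.7800, 0.0700) = 0.7954
((A AND C) IMPLIES (NOT B AND A)) OR (C OR A) = a + b − a·b on (0.9489, 0.7954) = 0.9895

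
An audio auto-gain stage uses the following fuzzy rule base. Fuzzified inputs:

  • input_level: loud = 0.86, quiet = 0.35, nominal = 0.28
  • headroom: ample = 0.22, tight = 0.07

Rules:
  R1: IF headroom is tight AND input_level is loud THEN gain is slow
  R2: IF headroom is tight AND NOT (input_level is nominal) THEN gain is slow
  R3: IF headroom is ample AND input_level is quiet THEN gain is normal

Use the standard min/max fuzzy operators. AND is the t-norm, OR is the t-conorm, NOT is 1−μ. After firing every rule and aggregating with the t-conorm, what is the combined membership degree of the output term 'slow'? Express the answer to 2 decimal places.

R1: tight=0.07, loud=0.86; AND[min(a, b)] → w = 0.07
R2: tight=0.07, ¬nominal=1−0.28=0.72; AND[min(a, b)] → w = 0.07
R3: ample=0.22, quiet=0.35; AND[min(a, b)] → w = 0.22
Rules with consequent 'slow': {R1, R2} → strengths 0.07, 0.07
Aggregate via t-conorm [max(a, b)]: 0.07

0.07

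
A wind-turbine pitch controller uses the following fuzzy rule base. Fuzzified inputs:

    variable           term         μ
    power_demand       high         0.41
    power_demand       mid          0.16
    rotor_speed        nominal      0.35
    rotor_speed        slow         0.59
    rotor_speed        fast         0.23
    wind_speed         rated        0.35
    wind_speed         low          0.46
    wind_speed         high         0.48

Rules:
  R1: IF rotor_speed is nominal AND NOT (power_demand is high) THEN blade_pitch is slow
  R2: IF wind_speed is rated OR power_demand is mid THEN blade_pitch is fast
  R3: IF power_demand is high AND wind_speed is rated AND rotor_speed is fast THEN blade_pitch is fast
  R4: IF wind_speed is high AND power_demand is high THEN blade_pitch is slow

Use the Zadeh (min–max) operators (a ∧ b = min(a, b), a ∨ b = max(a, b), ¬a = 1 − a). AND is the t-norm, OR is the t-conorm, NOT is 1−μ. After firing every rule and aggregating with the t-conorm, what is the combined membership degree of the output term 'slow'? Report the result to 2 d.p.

0.41

R1: nominal=0.35, ¬high=1−0.41=0.59; AND[min(a, b)] → w = 0.35
R2: rated=0.35, mid=0.16; OR[max(a, b)] → w = 0.35
R3: high=0.41, rated=0.35, fast=0.23; AND[min(a, b)] → w = 0.23
R4: high=0.48, high=0.41; AND[min(a, b)] → w = 0.41
Rules with consequent 'slow': {R1, R4} → strengths 0.35, 0.41
Aggregate via t-conorm [max(a, b)]: 0.41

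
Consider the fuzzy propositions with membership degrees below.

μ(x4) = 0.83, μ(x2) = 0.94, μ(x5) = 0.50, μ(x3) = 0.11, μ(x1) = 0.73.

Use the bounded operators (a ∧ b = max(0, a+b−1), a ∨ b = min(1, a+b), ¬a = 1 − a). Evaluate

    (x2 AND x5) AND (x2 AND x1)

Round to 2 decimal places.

x2 AND x5 = max(0, a+b−1) on (0.94, 0.50) = 0.44
x2 AND x1 = max(0, a+b−1) on (0.94, 0.73) = 0.67
(x2 AND x5) AND (x2 AND x1) = max(0, a+b−1) on (0.44, 0.67) = 0.11

0.11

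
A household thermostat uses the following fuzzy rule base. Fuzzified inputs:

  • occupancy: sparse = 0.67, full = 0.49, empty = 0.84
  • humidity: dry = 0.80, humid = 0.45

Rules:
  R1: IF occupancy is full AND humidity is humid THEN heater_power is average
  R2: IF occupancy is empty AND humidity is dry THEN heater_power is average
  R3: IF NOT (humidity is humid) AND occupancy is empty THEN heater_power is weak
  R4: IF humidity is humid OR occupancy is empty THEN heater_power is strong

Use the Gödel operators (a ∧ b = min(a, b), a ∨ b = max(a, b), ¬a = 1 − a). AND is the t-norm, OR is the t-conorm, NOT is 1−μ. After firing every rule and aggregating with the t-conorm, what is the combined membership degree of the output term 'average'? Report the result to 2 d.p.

0.80

R1: full=0.49, humid=0.45; AND[min(a, b)] → w = 0.45
R2: empty=0.84, dry=0.80; AND[min(a, b)] → w = 0.80
R3: ¬humid=1−0.45=0.55, empty=0.84; AND[min(a, b)] → w = 0.55
R4: humid=0.45, empty=0.84; OR[max(a, b)] → w = 0.84
Rules with consequent 'average': {R1, R2} → strengths 0.45, 0.80
Aggregate via t-conorm [max(a, b)]: 0.80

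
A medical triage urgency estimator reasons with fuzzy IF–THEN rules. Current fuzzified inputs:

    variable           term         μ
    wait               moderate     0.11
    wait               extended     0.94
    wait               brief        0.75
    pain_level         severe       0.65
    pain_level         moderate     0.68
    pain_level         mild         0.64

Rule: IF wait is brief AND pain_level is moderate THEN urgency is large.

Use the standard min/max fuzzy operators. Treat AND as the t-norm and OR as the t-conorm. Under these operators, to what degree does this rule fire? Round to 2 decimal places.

0.68

firing strength: brief=0.75, moderate=0.68; AND[min(a, b)] → w = 0.68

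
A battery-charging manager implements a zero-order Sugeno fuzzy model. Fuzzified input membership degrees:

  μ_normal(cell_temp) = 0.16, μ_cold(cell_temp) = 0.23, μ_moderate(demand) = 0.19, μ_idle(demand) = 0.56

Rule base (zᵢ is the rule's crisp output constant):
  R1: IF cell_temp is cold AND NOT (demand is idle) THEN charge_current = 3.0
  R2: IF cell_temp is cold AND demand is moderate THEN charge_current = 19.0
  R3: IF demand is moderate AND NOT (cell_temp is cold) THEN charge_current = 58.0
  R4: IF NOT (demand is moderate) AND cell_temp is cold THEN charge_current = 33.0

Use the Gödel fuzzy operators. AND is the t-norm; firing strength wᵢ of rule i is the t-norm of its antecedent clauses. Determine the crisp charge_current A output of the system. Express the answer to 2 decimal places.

27.27

R1 (z=3.0): cold=0.23, ¬idle=1−0.56=0.44; AND[min(a, b)] → w = 0.23
R2 (z=19.0): cold=0.23, moderate=0.19; AND[min(a, b)] → w = 0.19
R3 (z=58.0): moderate=0.19, ¬cold=1−0.23=0.77; AND[min(a, b)] → w = 0.19
R4 (z=33.0): ¬moderate=1−0.19=0.81, cold=0.23; AND[min(a, b)] → w = 0.23
Weighted average = (0.23·3.0 + 0.19·19.0 + 0.19·58.0 + 0.23·33.0) / (0.23 + 0.19 + 0.19 + 0.23)
  = 22.9100 / 0.8400 = 27.27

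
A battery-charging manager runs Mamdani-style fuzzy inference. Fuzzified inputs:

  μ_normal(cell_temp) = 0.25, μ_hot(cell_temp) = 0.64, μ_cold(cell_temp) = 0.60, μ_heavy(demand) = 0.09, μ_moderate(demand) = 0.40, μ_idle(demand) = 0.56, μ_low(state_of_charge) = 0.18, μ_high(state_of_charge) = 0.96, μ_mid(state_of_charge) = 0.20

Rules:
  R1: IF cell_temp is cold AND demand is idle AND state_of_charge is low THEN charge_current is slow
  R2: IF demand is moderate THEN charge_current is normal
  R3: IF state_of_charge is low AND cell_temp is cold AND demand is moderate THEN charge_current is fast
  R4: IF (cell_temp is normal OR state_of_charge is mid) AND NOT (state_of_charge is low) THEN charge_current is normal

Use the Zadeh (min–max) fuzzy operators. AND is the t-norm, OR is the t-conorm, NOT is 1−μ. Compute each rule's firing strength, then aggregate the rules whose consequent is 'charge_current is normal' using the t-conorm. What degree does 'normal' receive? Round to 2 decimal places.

0.40

R1: cold=0.60, idle=0.56, low=0.18; AND[min(a, b)] → w = 0.18
R2: moderate=0.40 → w = 0.40
R3: low=0.18, cold=0.60, moderate=0.40; AND[min(a, b)] → w = 0.18
R4: (normal=0.25 OR mid=0.20) = 0.25; AND[min(a, b)] with ¬low=1−0.18=0.82 → w = 0.25
Rules with consequent 'normal': {R2, R4} → strengths 0.40, 0.25
Aggregate via t-conorm [max(a, b)]: 0.40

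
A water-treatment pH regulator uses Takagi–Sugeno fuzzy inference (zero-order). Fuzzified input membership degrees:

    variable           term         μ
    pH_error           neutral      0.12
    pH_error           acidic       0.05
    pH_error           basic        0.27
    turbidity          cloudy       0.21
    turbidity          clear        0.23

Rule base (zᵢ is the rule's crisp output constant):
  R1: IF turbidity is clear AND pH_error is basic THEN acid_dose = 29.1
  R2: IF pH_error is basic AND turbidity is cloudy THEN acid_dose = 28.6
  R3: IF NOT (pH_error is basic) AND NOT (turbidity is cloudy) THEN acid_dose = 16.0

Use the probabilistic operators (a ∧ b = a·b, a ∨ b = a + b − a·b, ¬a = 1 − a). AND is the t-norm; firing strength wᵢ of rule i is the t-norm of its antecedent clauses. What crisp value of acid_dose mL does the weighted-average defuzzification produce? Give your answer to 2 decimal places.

R1 (z=29.1): clear=0.23, basic=0.27; AND[a·b] → w = 0.0621
R2 (z=28.6): basic=0.27, cloudy=0.21; AND[a·b] → w = 0.0567
R3 (z=16.0): ¬basic=1−0.27=0.73, ¬cloudy=1−0.21=0.79; AND[a·b] → w = 0.5767
Weighted average = (0.0621·29.1 + 0.0567·28.6 + 0.5767·16.0) / (0.0621 + 0.0567 + 0.5767)
  = 12.6559 / 0.6955 = 18.20

18.20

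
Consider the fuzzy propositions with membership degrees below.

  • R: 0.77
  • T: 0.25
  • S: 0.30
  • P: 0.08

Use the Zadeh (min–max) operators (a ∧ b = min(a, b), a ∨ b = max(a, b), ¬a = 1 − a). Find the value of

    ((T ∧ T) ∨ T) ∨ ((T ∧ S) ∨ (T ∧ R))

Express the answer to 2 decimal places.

T ∧ T = min(a, b) on (0.25, 0.25) = 0.25
(T ∧ T) ∨ T = max(a, b) on (0.25, 0.25) = 0.25
T ∧ S = min(a, b) on (0.25, 0.30) = 0.25
T ∧ R = min(a, b) on (0.25, 0.77) = 0.25
(T ∧ S) ∨ (T ∧ R) = max(a, b) on (0.25, 0.25) = 0.25
((T ∧ T) ∨ T) ∨ ((T ∧ S) ∨ (T ∧ R)) = max(a, b) on (0.25, 0.25) = 0.25

0.25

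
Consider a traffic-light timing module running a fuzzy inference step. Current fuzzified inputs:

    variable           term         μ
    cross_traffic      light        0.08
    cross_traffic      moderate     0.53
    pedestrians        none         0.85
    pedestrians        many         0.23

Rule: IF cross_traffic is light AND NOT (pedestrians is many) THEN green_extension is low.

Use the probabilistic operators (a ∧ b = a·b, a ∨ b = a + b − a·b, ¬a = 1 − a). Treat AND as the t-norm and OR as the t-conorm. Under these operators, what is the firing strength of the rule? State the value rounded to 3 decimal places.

0.062

firing strength: light=0.08, ¬many=1−0.23=0.77; AND[a·b] → w = 0.0616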